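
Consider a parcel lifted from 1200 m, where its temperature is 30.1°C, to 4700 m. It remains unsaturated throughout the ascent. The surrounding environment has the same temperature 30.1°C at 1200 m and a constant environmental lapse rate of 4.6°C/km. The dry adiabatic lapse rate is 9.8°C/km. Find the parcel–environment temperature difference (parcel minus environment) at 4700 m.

-18.2°C (parcel cooler than environment)

Parcel:
  1200 → 4700 m (dry, 9.8°C/km): ΔT = -9.8 × 3.5 = -34.3°C → T = -4.2°C
Environment:
  1200 → 4700 m (environment, 4.6°C/km): ΔT = -4.6 × 3.5 = -16.1°C → T = 14°C
T_parcel − T_env = -4.2 − 14 = -18.2°C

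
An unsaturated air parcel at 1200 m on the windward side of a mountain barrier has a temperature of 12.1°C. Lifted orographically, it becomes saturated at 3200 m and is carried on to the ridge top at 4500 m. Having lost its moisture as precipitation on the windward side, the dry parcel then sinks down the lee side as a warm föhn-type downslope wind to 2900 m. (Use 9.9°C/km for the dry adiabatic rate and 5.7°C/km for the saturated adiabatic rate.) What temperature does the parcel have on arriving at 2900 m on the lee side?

1200–3200 m, dry: Δz = 2 km ⇒ ΔT = -19.8°C; T = -7.7°C
3200–4500 m, saturated: Δz = 1.3 km ⇒ ΔT = -7.41°C; T = -15.11°C
4500–2900 m, dry descent: Δz = 1.6 km ⇒ ΔT = +15.84°C; T = 0.73°C

0.73°C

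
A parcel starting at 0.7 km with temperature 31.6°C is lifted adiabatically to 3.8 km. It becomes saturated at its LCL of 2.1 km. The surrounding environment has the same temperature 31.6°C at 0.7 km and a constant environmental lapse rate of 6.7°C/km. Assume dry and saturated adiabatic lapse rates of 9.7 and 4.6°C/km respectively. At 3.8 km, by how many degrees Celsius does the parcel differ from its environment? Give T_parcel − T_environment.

-0.63°C (parcel cooler than environment)

Parcel:
  From 700 m to 2100 m (dry): cools by 9.7 × 1.4 = 13.58°C, giving 18.02°C.
  From 2100 m to 3800 m (saturated): cools by 4.6 × 1.7 = 7.82°C, giving 10.2°C.
Environment:
  From 700 m to 3800 m (environment): cools by 6.7 × 3.1 = 20.77°C, giving 10.83°C.
T_parcel − T_env = 10.2 − 10.83 = -0.63°C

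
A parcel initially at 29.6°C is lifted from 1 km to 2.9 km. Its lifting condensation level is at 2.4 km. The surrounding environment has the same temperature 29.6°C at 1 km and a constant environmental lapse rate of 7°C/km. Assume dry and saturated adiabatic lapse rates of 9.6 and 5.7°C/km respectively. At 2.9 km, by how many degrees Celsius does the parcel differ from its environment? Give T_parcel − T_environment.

-2.99°C (parcel cooler than environment)

Parcel:
  1000 → 2400 m (dry, 9.6°C/km): ΔT = -9.6 × 1.4 = -13.44°C → T = 16.16°C
  2400 → 2900 m (saturated, 5.7°C/km): ΔT = -5.7 × 0.5 = -2.85°C → T = 13.31°C
Environment:
  1000 → 2900 m (environment, 7°C/km): ΔT = -7 × 1.9 = -13.3°C → T = 16.3°C
T_parcel − T_env = 13.31 − 16.3 = -2.99°C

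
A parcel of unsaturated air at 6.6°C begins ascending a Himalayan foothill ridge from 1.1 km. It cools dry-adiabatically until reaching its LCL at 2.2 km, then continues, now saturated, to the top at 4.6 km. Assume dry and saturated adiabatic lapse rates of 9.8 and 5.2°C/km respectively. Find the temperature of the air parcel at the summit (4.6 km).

1100–2200 m, dry: Δz = 1.1 km ⇒ ΔT = -10.78°C; T = -4.18°C
2200–4600 m, saturated: Δz = 2.4 km ⇒ ΔT = -12.48°C; T = -16.66°C

-16.66°C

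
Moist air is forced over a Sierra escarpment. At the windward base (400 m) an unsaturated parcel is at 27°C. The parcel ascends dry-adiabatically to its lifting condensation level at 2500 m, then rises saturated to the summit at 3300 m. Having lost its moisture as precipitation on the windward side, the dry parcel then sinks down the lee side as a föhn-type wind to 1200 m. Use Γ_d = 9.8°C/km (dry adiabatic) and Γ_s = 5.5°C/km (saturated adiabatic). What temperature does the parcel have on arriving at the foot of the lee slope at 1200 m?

Dry to 2500 m: -9.8 × 2.1 km = -20.58°C, so T = 6.42°C.
Saturated to 3300 m: -5.5 × 0.8 km = -4.4°C, so T = 2.02°C.
Dry descent to 1200 m: +9.8 × 2.1 km = +20.58°C, so T = 22.6°C.

22.6°C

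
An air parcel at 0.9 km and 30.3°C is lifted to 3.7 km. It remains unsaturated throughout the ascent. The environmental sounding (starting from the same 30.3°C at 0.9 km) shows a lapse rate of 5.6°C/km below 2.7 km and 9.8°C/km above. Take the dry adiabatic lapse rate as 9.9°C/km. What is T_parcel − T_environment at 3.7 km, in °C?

Parcel:
  Dry to 3700 m: -9.9 × 2.8 km = -27.72°C, so T = 2.58°C.
Environment:
  Environment, lower layer to 2700 m: -5.6 × 1.8 km = -10.08°C, so T = 20.22°C.
  Environment, upper layer to 3700 m: -9.8 × 1 km = -9.8°C, so T = 10.42°C.
T_parcel − T_env = 2.58 − 10.42 = -7.84°C

-7.84°C (parcel cooler than environment)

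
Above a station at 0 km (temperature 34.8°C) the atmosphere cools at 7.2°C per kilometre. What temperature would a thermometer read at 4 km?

From 0 m to 4000 m (environmental): cools by 7.2 × 4 = 28.8°C, giving 6°C.

6°C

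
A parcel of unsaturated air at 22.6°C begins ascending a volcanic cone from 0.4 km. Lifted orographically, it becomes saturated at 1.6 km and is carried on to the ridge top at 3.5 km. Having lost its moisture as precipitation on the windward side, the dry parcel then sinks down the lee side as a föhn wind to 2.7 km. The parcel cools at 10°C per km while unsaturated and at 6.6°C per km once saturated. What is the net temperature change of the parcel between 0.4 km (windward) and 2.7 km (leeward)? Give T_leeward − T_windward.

From 400 m to 1600 m (dry): cools by 10 × 1.2 = 12°C, giving 10.6°C.
From 1600 m to 3500 m (saturated): cools by 6.6 × 1.9 = 12.54°C, giving -1.94°C.
From 3500 m to 2700 m (dry descent): warms by 10 × 0.8 = 8°C, giving 6.06°C.
Net change vs windward start: 6.06 − 22.6 = -16.54°C

-16.54°C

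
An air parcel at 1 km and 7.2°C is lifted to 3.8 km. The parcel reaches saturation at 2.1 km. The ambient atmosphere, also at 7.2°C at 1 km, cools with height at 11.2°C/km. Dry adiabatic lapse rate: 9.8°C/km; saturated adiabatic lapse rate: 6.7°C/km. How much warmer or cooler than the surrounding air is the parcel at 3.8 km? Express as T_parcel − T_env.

Parcel:
  1000–2100 m, dry: Δz = 1.1 km ⇒ ΔT = -10.78°C; T = -3.58°C
  2100–3800 m, saturated: Δz = 1.7 km ⇒ ΔT = -11.39°C; T = -14.97°C
Environment:
  1000–3800 m, environment: Δz = 2.8 km ⇒ ΔT = -31.36°C; T = -24.16°C
T_parcel − T_env = -14.97 − (-24.16) = +9.19°C

+9.19°C (parcel warmer than environment)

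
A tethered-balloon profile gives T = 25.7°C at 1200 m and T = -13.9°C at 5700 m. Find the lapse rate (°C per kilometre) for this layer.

8.8°C/km

Γ = −ΔT/Δz = (25.7 − (-13.9)) / (5700 − 1200) m
  = 39.6°C / 4.5 km = 8.8°C/km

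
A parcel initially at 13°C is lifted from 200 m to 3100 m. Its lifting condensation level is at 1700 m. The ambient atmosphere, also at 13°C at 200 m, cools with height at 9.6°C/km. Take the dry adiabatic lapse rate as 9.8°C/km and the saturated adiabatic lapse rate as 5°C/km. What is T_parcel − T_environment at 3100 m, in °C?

Parcel:
  Dry to 1700 m: -9.8 × 1.5 km = -14.7°C, so T = -1.7°C.
  Saturated to 3100 m: -5 × 1.4 km = -7°C, so T = -8.7°C.
Environment:
  Environment to 3100 m: -9.6 × 2.9 km = -27.84°C, so T = -14.84°C.
T_parcel − T_env = -8.7 − (-14.84) = +6.14°C

+6.14°C (parcel warmer than environment)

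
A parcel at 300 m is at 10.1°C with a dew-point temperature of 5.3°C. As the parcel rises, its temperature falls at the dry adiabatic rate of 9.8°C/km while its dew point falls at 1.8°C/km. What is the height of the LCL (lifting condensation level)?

T and T_d converge at 9.8 − 1.8 = 8°C per km
Height above start = (10.1 − 5.3) / 8 = 0.6 km
LCL altitude = 300 m + 600 m = 900 m

900 m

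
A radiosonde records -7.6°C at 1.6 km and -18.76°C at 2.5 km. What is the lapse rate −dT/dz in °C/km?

12.4°C/km

Γ = −ΔT/Δz = (-7.6 − (-18.76)) / (2500 − 1600) m
  = 11.16°C / 0.9 km = 12.4°C/km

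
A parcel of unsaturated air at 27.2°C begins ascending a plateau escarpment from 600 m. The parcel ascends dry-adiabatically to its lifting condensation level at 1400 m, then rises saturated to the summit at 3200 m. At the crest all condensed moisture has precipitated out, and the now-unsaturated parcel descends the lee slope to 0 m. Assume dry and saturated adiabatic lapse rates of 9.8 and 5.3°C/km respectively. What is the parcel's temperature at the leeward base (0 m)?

Dry to 1400 m: -9.8 × 0.8 km = -7.84°C, so T = 19.36°C.
Saturated to 3200 m: -5.3 × 1.8 km = -9.54°C, so T = 9.82°C.
Dry descent to 0 m: +9.8 × 3.2 km = +31.36°C, so T = 41.18°C.

41.18°C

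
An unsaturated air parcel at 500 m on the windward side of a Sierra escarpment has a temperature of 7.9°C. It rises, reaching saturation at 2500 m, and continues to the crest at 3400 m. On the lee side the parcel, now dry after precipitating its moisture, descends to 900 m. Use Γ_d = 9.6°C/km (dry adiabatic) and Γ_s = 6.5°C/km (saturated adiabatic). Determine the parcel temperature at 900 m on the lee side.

Dry to 2500 m: -9.6 × 2 km = -19.2°C, so T = -11.3°C.
Saturated to 3400 m: -6.5 × 0.9 km = -5.85°C, so T = -17.15°C.
Dry descent to 900 m: +9.6 × 2.5 km = +24°C, so T = 6.85°C.

6.85°C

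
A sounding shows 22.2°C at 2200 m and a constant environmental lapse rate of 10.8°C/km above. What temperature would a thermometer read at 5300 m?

From 2200 m to 5300 m (environmental): cools by 10.8 × 3.1 = 33.48°C, giving -11.28°C.

-11.28°C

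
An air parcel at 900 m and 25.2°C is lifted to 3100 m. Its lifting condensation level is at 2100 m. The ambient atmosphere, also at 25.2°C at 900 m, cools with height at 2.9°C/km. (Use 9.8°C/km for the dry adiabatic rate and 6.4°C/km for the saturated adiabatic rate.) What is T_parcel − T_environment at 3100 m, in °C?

Parcel:
  From 900 m to 2100 m (dry): cools by 9.8 × 1.2 = 11.76°C, giving 13.44°C.
  From 2100 m to 3100 m (saturated): cools by 6.4 × 1 = 6.4°C, giving 7.04°C.
Environment:
  From 900 m to 3100 m (environment): cools by 2.9 × 2.2 = 6.38°C, giving 18.82°C.
T_parcel − T_env = 7.04 − 18.82 = -11.78°C

-11.78°C (parcel cooler than environment)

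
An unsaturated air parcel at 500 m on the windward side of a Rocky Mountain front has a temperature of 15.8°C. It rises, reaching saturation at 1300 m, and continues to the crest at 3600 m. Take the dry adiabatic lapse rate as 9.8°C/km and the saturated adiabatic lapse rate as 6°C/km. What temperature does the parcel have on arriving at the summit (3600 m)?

-5.84°C

500–1300 m, dry: Δz = 0.8 km ⇒ ΔT = -7.84°C; T = 7.96°C
1300–3600 m, saturated: Δz = 2.3 km ⇒ ΔT = -13.8°C; T = -5.84°C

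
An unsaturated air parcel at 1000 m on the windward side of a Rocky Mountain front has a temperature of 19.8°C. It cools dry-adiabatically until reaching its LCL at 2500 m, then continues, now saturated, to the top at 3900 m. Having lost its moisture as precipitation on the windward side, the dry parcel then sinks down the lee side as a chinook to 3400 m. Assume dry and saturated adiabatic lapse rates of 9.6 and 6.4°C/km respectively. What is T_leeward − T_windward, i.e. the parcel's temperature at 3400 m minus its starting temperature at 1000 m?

Dry to 2500 m: -9.6 × 1.5 km = -14.4°C, so T = 5.4°C.
Saturated to 3900 m: -6.4 × 1.4 km = -8.96°C, so T = -3.56°C.
Dry descent to 3400 m: +9.6 × 0.5 km = +4.8°C, so T = 1.24°C.
Net change vs windward start: 1.24 − 19.8 = -18.56°C

-18.56°C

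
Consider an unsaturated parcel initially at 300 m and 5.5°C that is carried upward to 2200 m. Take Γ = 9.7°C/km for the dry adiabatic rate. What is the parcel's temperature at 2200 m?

300–2200 m, dry adiabatic: Δz = 1.9 km ⇒ ΔT = -18.43°C; T = -12.93°C

-12.93°C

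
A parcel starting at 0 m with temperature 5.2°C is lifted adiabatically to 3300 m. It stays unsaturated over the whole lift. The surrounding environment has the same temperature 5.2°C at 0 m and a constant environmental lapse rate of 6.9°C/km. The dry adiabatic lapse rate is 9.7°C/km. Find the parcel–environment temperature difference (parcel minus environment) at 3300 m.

Parcel:
  0 → 3300 m (dry, 9.7°C/km): ΔT = -9.7 × 3.3 = -32.01°C → T = -26.81°C
Environment:
  0 → 3300 m (environment, 6.9°C/km): ΔT = -6.9 × 3.3 = -22.77°C → T = -17.57°C
T_parcel − T_env = -26.81 − (-17.57) = -9.24°C

-9.24°C (parcel cooler than environment)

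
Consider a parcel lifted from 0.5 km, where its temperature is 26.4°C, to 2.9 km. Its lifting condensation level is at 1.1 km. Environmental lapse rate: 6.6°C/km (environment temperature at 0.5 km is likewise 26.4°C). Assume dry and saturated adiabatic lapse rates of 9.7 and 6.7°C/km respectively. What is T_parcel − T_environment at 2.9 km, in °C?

-2.04°C (parcel cooler than environment)

Parcel:
  500–1100 m, dry: Δz = 0.6 km ⇒ ΔT = -5.82°C; T = 20.58°C
  1100–2900 m, saturated: Δz = 1.8 km ⇒ ΔT = -12.06°C; T = 8.52°C
Environment:
  500–2900 m, environment: Δz = 2.4 km ⇒ ΔT = -15.84°C; T = 10.56°C
T_parcel − T_env = 8.52 − 10.56 = -2.04°C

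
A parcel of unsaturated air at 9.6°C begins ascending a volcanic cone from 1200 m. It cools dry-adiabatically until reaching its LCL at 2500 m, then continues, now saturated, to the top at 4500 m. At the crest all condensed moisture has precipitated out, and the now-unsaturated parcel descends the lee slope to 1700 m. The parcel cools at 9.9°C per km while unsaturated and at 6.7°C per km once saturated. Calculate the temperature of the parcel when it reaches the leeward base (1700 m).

11.05°C

Dry to 2500 m: -9.9 × 1.3 km = -12.87°C, so T = -3.27°C.
Saturated to 4500 m: -6.7 × 2 km = -13.4°C, so T = -16.67°C.
Dry descent to 1700 m: +9.9 × 2.8 km = +27.72°C, so T = 11.05°C.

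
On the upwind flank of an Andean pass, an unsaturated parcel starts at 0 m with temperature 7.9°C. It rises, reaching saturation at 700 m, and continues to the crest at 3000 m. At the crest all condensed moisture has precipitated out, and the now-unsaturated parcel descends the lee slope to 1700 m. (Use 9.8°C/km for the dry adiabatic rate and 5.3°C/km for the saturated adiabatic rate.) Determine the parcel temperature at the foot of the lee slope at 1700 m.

Dry to 700 m: -9.8 × 0.7 km = -6.86°C, so T = 1.04°C.
Saturated to 3000 m: -5.3 × 2.3 km = -12.19°C, so T = -11.15°C.
Dry descent to 1700 m: +9.8 × 1.3 km = +12.74°C, so T = 1.59°C.

1.59°C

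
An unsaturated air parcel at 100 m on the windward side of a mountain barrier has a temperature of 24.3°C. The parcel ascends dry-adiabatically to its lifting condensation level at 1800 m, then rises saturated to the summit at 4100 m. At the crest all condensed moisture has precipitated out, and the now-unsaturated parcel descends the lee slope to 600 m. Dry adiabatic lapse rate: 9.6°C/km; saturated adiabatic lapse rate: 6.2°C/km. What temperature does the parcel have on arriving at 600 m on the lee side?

27.32°C

From 100 m to 1800 m (dry): cools by 9.6 × 1.7 = 16.32°C, giving 7.98°C.
From 1800 m to 4100 m (saturated): cools by 6.2 × 2.3 = 14.26°C, giving -6.28°C.
From 4100 m to 600 m (dry descent): warms by 9.6 × 3.5 = 33.6°C, giving 27.32°C.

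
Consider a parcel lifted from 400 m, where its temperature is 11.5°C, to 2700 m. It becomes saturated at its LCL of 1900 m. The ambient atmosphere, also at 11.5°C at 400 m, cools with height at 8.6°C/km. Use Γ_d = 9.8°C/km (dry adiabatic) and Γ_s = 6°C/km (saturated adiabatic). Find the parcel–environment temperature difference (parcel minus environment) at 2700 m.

Parcel:
  From 400 m to 1900 m (dry): cools by 9.8 × 1.5 = 14.7°C, giving -3.2°C.
  From 1900 m to 2700 m (saturated): cools by 6 × 0.8 = 4.8°C, giving -8°C.
Environment:
  From 400 m to 2700 m (environment): cools by 8.6 × 2.3 = 19.78°C, giving -8.28°C.
T_parcel − T_env = -8 − (-8.28) = +0.28°C

+0.28°C (parcel warmer than environment)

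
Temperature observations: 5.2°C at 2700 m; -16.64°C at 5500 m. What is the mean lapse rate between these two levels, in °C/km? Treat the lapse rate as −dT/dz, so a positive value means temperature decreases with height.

Γ = −ΔT/Δz = (5.2 − (-16.64)) / (5500 − 2700) m
  = 21.84°C / 2.8 km = 7.8°C/km

7.8°C/km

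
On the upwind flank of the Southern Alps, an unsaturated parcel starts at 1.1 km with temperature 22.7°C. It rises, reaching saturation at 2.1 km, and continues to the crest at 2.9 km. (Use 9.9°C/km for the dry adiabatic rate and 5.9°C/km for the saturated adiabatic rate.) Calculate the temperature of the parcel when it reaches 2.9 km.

1100–2100 m, dry: Δz = 1 km ⇒ ΔT = -9.9°C; T = 12.8°C
2100–2900 m, saturated: Δz = 0.8 km ⇒ ΔT = -4.72°C; T = 8.08°C

8.08°C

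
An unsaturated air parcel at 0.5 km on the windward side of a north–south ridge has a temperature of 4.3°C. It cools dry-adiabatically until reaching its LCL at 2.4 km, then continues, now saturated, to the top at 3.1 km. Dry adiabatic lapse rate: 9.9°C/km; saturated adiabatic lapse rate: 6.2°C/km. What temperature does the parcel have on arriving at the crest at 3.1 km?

500–2400 m, dry: Δz = 1.9 km ⇒ ΔT = -18.81°C; T = -14.51°C
2400–3100 m, saturated: Δz = 0.7 km ⇒ ΔT = -4.34°C; T = -18.85°C

-18.85°C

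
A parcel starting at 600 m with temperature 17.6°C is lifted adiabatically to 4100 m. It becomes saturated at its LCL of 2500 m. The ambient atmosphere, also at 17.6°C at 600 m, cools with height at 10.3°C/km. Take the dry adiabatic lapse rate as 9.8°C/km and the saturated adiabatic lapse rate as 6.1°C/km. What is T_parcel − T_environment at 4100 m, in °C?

+7.67°C (parcel warmer than environment)

Parcel:
  600 → 2500 m (dry, 9.8°C/km): ΔT = -9.8 × 1.9 = -18.62°C → T = -1.02°C
  2500 → 4100 m (saturated, 6.1°C/km): ΔT = -6.1 × 1.6 = -9.76°C → T = -10.78°C
Environment:
  600 → 4100 m (environment, 10.3°C/km): ΔT = -10.3 × 3.5 = -36.05°C → T = -18.45°C
T_parcel − T_env = -10.78 − (-18.45) = +7.67°C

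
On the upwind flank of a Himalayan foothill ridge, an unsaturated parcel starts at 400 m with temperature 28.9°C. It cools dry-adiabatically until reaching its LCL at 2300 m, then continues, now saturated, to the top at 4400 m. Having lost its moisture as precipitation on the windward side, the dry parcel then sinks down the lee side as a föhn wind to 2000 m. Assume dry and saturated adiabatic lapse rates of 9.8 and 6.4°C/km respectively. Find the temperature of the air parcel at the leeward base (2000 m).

400–2300 m, dry: Δz = 1.9 km ⇒ ΔT = -18.62°C; T = 10.28°C
2300–4400 m, saturated: Δz = 2.1 km ⇒ ΔT = -13.44°C; T = -3.16°C
4400–2000 m, dry descent: Δz = 2.4 km ⇒ ΔT = +23.52°C; T = 20.36°C

20.36°C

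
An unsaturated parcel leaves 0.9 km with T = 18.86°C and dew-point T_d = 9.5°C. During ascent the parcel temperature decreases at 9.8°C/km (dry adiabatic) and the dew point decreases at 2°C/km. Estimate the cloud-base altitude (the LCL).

2.1 km

T and T_d converge at 9.8 − 2 = 7.8°C per km
Height above start = (18.86 − 9.5) / 7.8 = 1.2 km
LCL altitude = 900 m + 1200 m = 2100 m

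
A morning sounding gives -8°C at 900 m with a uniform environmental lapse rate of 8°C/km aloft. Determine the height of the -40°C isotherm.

4900 m

Height above start = (-8 − (-40)) / 8 = 4 km
Altitude = 900 m + 4000 m = 4900 m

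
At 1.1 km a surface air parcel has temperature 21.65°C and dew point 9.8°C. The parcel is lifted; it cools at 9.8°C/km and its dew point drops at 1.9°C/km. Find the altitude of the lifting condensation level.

T and T_d converge at 9.8 − 1.9 = 7.9°C per km
Height above start = (21.65 − 9.8) / 7.9 = 1.5 km
LCL altitude = 1100 m + 1500 m = 2600 m

2.6 km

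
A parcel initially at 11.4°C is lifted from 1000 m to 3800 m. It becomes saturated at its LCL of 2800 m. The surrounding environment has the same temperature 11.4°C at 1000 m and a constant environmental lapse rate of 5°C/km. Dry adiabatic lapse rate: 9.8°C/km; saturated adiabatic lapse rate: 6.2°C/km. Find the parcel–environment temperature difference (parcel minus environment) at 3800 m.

Parcel:
  1000 → 2800 m (dry, 9.8°C/km): ΔT = -9.8 × 1.8 = -17.64°C → T = -6.24°C
  2800 → 3800 m (saturated, 6.2°C/km): ΔT = -6.2 × 1 = -6.2°C → T = -12.44°C
Environment:
  1000 → 3800 m (environment, 5°C/km): ΔT = -5 × 2.8 = -14°C → T = -2.6°C
T_parcel − T_env = -12.44 − (-2.6) = -9.84°C

-9.84°C (parcel cooler than environment)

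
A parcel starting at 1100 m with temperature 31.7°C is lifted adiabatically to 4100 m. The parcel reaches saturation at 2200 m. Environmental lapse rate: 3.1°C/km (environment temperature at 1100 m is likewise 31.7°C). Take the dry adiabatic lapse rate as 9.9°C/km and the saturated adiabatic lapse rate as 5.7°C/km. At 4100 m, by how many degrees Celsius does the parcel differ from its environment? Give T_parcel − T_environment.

Parcel:
  1100 → 2200 m (dry, 9.9°C/km): ΔT = -9.9 × 1.1 = -10.89°C → T = 20.81°C
  2200 → 4100 m (saturated, 5.7°C/km): ΔT = -5.7 × 1.9 = -10.83°C → T = 9.98°C
Environment:
  1100 → 4100 m (environment, 3.1°C/km): ΔT = -3.1 × 3 = -9.3°C → T = 22.4°C
T_parcel − T_env = 9.98 − 22.4 = -12.42°C

-12.42°C (parcel cooler than environment)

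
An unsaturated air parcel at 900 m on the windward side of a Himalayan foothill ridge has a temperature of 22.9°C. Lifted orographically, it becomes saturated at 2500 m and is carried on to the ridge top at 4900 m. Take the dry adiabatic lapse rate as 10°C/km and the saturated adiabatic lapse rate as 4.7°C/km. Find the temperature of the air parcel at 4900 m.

Dry to 2500 m: -10 × 1.6 km = -16°C, so T = 6.9°C.
Saturated to 4900 m: -4.7 × 2.4 km = -11.28°C, so T = -4.38°C.

-4.38°C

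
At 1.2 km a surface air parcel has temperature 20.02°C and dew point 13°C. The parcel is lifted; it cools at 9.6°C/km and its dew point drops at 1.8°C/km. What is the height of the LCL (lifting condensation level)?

T and T_d converge at 9.6 − 1.8 = 7.8°C per km
Height above start = (20.02 − 13) / 7.8 = 0.9 km
LCL altitude = 1200 m + 900 m = 2100 m

2.1 km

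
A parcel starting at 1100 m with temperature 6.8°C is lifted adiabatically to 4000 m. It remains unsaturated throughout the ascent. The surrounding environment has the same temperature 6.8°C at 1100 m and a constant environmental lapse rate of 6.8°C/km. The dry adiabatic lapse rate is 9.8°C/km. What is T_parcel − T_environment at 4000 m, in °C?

Parcel:
  1100–4000 m, dry: Δz = 2.9 km ⇒ ΔT = -28.42°C; T = -21.62°C
Environment:
  1100–4000 m, environment: Δz = 2.9 km ⇒ ΔT = -19.72°C; T = -12.92°C
T_parcel − T_env = -21.62 − (-12.92) = -8.7°C

-8.7°C (parcel cooler than environment)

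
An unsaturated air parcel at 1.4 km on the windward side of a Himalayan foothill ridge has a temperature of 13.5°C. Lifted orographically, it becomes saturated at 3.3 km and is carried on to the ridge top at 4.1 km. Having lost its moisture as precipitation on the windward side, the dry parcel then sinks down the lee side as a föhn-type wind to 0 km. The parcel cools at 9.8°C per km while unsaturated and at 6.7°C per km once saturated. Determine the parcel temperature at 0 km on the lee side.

Dry to 3300 m: -9.8 × 1.9 km = -18.62°C, so T = -5.12°C.
Saturated to 4100 m: -6.7 × 0.8 km = -5.36°C, so T = -10.48°C.
Dry descent to 0 m: +9.8 × 4.1 km = +40.18°C, so T = 29.7°C.

29.7°C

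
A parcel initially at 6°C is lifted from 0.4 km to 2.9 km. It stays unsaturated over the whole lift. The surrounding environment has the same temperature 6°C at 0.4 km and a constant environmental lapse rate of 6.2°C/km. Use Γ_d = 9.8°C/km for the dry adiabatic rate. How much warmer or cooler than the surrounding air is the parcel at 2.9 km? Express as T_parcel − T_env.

Parcel:
  From 400 m to 2900 m (dry): cools by 9.8 × 2.5 = 24.5°C, giving -18.5°C.
Environment:
  From 400 m to 2900 m (environment): cools by 6.2 × 2.5 = 15.5°C, giving -9.5°C.
T_parcel − T_env = -18.5 − (-9.5) = -9°C

-9°C (parcel cooler than environment)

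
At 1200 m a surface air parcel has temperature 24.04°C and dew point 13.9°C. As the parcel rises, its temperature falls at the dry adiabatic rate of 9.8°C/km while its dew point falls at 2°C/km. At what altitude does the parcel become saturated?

T and T_d converge at 9.8 − 2 = 7.8°C per km
Height above start = (24.04 − 13.9) / 7.8 = 1.3 km
LCL altitude = 1200 m + 1300 m = 2500 m

2500 m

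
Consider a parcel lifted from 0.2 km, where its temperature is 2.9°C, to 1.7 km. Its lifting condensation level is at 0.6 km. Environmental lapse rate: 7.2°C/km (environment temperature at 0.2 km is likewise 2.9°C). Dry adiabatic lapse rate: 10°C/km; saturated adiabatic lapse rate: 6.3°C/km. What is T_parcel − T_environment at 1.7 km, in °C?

-0.13°C (parcel cooler than environment)

Parcel:
  From 200 m to 600 m (dry): cools by 10 × 0.4 = 4°C, giving -1.1°C.
  From 600 m to 1700 m (saturated): cools by 6.3 × 1.1 = 6.93°C, giving -8.03°C.
Environment:
  From 200 m to 1700 m (environment): cools by 7.2 × 1.5 = 10.8°C, giving -7.9°C.
T_parcel − T_env = -8.03 − (-7.9) = -0.13°C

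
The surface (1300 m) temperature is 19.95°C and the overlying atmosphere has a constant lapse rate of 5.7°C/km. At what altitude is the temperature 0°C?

4800 m

Height above start = (19.95 − 0) / 5.7 = 3.5 km
Altitude = 1300 m + 3500 m = 4800 m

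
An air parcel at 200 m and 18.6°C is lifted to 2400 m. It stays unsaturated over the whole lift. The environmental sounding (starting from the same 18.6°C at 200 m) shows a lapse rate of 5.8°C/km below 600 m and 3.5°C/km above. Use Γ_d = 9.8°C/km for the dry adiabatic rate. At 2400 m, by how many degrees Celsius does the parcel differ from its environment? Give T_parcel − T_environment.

Parcel:
  200 → 2400 m (dry, 9.8°C/km): ΔT = -9.8 × 2.2 = -21.56°C → T = -2.96°C
Environment:
  200 → 600 m (environment, lower layer, 5.8°C/km): ΔT = -5.8 × 0.4 = -2.32°C → T = 16.28°C
  600 → 2400 m (environment, upper layer, 3.5°C/km): ΔT = -3.5 × 1.8 = -6.3°C → T = 9.98°C
T_parcel − T_env = -2.96 − 9.98 = -12.94°C

-12.94°C (parcel cooler than environment)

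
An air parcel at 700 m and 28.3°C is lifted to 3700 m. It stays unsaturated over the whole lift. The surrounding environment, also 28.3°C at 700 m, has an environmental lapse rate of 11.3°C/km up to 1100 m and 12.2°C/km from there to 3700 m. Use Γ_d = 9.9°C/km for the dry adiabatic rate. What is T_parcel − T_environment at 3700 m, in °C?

+6.54°C (parcel warmer than environment)

Parcel:
  From 700 m to 3700 m (dry): cools by 9.9 × 3 = 29.7°C, giving -1.4°C.
Environment:
  From 700 m to 1100 m (environment, lower layer): cools by 11.3 × 0.4 = 4.52°C, giving 23.78°C.
  From 1100 m to 3700 m (environment, upper layer): cools by 12.2 × 2.6 = 31.72°C, giving -7.94°C.
T_parcel − T_env = -1.4 − (-7.94) = +6.54°C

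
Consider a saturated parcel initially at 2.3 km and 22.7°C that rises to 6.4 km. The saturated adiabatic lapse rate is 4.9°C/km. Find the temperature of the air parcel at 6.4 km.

2.61°C

Saturated adiabatic to 6400 m: -4.9 × 4.1 km = -20.09°C, so T = 2.61°C.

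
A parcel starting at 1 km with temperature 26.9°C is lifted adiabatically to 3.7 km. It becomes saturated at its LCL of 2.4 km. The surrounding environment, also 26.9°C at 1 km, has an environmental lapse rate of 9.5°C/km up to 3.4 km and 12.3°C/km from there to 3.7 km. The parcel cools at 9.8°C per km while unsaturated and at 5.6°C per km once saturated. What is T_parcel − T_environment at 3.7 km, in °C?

Parcel:
  Dry to 2400 m: -9.8 × 1.4 km = -13.72°C, so T = 13.18°C.
  Saturated to 3700 m: -5.6 × 1.3 km = -7.28°C, so T = 5.9°C.
Environment:
  Environment, lower layer to 3400 m: -9.5 × 2.4 km = -22.8°C, so T = 4.1°C.
  Environment, upper layer to 3700 m: -12.3 × 0.3 km = -3.69°C, so T = 0.41°C.
T_parcel − T_env = 5.9 − 0.41 = +5.49°C

+5.49°C (parcel warmer than environment)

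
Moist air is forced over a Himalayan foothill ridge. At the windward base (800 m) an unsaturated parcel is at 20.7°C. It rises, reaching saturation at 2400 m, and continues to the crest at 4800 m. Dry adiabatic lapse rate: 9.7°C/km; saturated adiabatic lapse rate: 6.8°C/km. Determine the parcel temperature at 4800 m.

-11.14°C

800–2400 m, dry: Δz = 1.6 km ⇒ ΔT = -15.52°C; T = 5.18°C
2400–4800 m, saturated: Δz = 2.4 km ⇒ ΔT = -16.32°C; T = -11.14°C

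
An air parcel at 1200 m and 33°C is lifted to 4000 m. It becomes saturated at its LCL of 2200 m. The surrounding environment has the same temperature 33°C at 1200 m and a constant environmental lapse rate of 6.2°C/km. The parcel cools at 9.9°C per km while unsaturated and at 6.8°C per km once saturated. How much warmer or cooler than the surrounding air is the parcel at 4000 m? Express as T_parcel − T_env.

-4.78°C (parcel cooler than environment)

Parcel:
  From 1200 m to 2200 m (dry): cools by 9.9 × 1 = 9.9°C, giving 23.1°C.
  From 2200 m to 4000 m (saturated): cools by 6.8 × 1.8 = 12.24°C, giving 10.86°C.
Environment:
  From 1200 m to 4000 m (environment): cools by 6.2 × 2.8 = 17.36°C, giving 15.64°C.
T_parcel − T_env = 10.86 − 15.64 = -4.78°C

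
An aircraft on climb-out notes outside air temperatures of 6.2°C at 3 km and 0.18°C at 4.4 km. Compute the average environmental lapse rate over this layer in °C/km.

4.3°C/km

Γ = −ΔT/Δz = (6.2 − 0.18) / (4400 − 3000) m
  = 6.02°C / 1.4 km = 4.3°C/km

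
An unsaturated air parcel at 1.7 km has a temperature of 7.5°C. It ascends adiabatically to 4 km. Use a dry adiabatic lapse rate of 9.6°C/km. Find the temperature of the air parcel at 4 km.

-14.58°C

1700 → 4000 m (dry adiabatic, 9.6°C/km): ΔT = -9.6 × 2.3 = -22.08°C → T = -14.58°C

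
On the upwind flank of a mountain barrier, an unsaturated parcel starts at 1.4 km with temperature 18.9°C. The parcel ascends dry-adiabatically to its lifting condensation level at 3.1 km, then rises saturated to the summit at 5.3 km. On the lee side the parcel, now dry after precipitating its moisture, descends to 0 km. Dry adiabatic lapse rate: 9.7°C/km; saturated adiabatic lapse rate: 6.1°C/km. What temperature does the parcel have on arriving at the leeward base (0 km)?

40.4°C

1400 → 3100 m (dry, 9.7°C/km): ΔT = -9.7 × 1.7 = -16.49°C → T = 2.41°C
3100 → 5300 m (saturated, 6.1°C/km): ΔT = -6.1 × 2.2 = -13.42°C → T = -11.01°C
5300 → 0 m (dry descent, 9.7°C/km): ΔT = +9.7 × 5.3 = +51.41°C → T = 40.4°C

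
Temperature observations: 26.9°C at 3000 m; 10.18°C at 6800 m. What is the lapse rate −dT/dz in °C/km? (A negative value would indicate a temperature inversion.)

Γ = −ΔT/Δz = (26.9 − 10.18) / (6800 − 3000) m
  = 16.72°C / 3.8 km = 4.4°C/km

4.4°C/km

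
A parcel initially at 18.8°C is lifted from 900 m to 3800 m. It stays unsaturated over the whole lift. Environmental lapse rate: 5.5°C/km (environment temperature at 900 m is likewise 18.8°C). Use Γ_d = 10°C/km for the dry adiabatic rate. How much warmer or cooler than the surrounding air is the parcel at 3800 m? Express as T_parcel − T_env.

Parcel:
  Dry to 3800 m: -10 × 2.9 km = -29°C, so T = -10.2°C.
Environment:
  Environment to 3800 m: -5.5 × 2.9 km = -15.95°C, so T = 2.85°C.
T_parcel − T_env = -10.2 − 2.85 = -13.05°C

-13.05°C (parcel cooler than environment)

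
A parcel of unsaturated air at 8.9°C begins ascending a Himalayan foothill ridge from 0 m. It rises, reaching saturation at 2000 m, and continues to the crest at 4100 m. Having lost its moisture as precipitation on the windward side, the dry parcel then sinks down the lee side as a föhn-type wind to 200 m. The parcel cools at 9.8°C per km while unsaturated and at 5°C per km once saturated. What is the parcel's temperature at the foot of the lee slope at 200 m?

0 → 2000 m (dry, 9.8°C/km): ΔT = -9.8 × 2 = -19.6°C → T = -10.7°C
2000 → 4100 m (saturated, 5°C/km): ΔT = -5 × 2.1 = -10.5°C → T = -21.2°C
4100 → 200 m (dry descent, 9.8°C/km): ΔT = +9.8 × 3.9 = +38.22°C → T = 17.02°C

17.02°C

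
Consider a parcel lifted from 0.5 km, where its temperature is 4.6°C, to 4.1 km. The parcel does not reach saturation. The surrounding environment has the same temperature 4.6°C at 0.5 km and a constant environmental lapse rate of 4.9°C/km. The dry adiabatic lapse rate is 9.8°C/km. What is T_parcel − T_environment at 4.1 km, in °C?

-17.64°C (parcel cooler than environment)

Parcel:
  From 500 m to 4100 m (dry): cools by 9.8 × 3.6 = 35.28°C, giving -30.68°C.
Environment:
  From 500 m to 4100 m (environment): cools by 4.9 × 3.6 = 17.64°C, giving -13.04°C.
T_parcel − T_env = -30.68 − (-13.04) = -17.64°C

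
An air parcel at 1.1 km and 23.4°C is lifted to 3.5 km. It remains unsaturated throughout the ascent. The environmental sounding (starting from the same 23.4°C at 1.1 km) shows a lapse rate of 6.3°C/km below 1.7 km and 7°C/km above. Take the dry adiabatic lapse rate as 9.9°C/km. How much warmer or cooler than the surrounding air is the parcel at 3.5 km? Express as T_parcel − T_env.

Parcel:
  From 1100 m to 3500 m (dry): cools by 9.9 × 2.4 = 23.76°C, giving -0.36°C.
Environment:
  From 1100 m to 1700 m (environment, lower layer): cools by 6.3 × 0.6 = 3.78°C, giving 19.62°C.
  From 1700 m to 3500 m (environment, upper layer): cools by 7 × 1.8 = 12.6°C, giving 7.02°C.
T_parcel − T_env = -0.36 − 7.02 = -7.38°C

-7.38°C (parcel cooler than environment)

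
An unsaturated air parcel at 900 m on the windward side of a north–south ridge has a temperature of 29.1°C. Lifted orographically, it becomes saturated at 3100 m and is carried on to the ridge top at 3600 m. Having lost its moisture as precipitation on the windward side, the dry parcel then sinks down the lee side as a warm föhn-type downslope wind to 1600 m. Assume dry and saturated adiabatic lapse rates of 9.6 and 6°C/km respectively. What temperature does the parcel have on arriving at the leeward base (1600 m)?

24.18°C

900 → 3100 m (dry, 9.6°C/km): ΔT = -9.6 × 2.2 = -21.12°C → T = 7.98°C
3100 → 3600 m (saturated, 6°C/km): ΔT = -6 × 0.5 = -3°C → T = 4.98°C
3600 → 1600 m (dry descent, 9.6°C/km): ΔT = +9.6 × 2 = +19.2°C → T = 24.18°C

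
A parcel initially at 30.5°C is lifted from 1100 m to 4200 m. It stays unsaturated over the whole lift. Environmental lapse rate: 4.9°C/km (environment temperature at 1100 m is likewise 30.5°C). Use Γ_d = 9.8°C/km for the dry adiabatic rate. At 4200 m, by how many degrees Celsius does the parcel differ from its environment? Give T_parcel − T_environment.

Parcel:
  1100–4200 m, dry: Δz = 3.1 km ⇒ ΔT = -30.38°C; T = 0.12°C
Environment:
  1100–4200 m, environment: Δz = 3.1 km ⇒ ΔT = -15.19°C; T = 15.31°C
T_parcel − T_env = 0.12 − 15.31 = -15.19°C

-15.19°C (parcel cooler than environment)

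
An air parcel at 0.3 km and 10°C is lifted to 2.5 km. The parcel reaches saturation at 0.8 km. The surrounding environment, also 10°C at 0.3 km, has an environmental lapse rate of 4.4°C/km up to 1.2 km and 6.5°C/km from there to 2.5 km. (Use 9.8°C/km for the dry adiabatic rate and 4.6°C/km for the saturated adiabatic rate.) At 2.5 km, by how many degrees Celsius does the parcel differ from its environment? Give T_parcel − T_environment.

-0.31°C (parcel cooler than environment)

Parcel:
  300 → 800 m (dry, 9.8°C/km): ΔT = -9.8 × 0.5 = -4.9°C → T = 5.1°C
  800 → 2500 m (saturated, 4.6°C/km): ΔT = -4.6 × 1.7 = -7.82°C → T = -2.72°C
Environment:
  300 → 1200 m (environment, lower layer, 4.4°C/km): ΔT = -4.4 × 0.9 = -3.96°C → T = 6.04°C
  1200 → 2500 m (environment, upper layer, 6.5°C/km): ΔT = -6.5 × 1.3 = -8.45°C → T = -2.41°C
T_parcel − T_env = -2.72 − (-2.41) = -0.31°C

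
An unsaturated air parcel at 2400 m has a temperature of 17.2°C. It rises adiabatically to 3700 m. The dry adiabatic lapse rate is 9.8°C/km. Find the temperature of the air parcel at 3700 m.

4.46°C

2400 → 3700 m (dry adiabatic, 9.8°C/km): ΔT = -9.8 × 1.3 = -12.74°C → T = 4.46°C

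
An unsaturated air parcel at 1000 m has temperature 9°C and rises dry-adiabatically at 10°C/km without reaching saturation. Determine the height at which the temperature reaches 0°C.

Height above start = (9 − 0) / 10 = 0.9 km
Altitude = 1000 m + 900 m = 1900 m

1900 m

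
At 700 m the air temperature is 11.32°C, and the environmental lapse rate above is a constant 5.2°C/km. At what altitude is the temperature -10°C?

4800 m

Height above start = (11.32 − (-10)) / 5.2 = 4.1 km
Altitude = 700 m + 4100 m = 4800 m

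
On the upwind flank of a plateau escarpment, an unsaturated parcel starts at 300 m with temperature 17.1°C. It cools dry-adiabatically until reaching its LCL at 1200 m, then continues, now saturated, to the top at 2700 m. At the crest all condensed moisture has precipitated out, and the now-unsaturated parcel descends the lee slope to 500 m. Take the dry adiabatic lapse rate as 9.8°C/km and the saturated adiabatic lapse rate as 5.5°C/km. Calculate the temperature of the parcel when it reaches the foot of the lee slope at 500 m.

300–1200 m, dry: Δz = 0.9 km ⇒ ΔT = -8.82°C; T = 8.28°C
1200–2700 m, saturated: Δz = 1.5 km ⇒ ΔT = -8.25°C; T = 0.03°C
2700–500 m, dry descent: Δz = 2.2 km ⇒ ΔT = +21.56°C; T = 21.59°C

21.59°C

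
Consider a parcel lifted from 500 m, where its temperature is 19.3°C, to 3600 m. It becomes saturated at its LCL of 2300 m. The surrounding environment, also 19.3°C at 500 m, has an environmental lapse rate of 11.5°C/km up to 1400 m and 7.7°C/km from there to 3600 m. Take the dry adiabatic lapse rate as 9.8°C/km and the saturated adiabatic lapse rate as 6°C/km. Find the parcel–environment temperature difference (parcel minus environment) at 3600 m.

+1.85°C (parcel warmer than environment)

Parcel:
  500–2300 m, dry: Δz = 1.8 km ⇒ ΔT = -17.64°C; T = 1.66°C
  2300–3600 m, saturated: Δz = 1.3 km ⇒ ΔT = -7.8°C; T = -6.14°C
Environment:
  500–1400 m, environment, lower layer: Δz = 0.9 km ⇒ ΔT = -10.35°C; T = 8.95°C
  1400–3600 m, environment, upper layer: Δz = 2.2 km ⇒ ΔT = -16.94°C; T = -7.99°C
T_parcel − T_env = -6.14 − (-7.99) = +1.85°C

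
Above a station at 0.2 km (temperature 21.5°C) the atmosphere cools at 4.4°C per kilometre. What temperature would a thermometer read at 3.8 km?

5.66°C

200–3800 m, environmental: Δz = 3.6 km ⇒ ΔT = -15.84°C; T = 5.66°C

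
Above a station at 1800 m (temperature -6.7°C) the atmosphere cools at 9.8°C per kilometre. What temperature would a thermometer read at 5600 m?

-43.94°C

1800–5600 m, environmental: Δz = 3.8 km ⇒ ΔT = -37.24°C; T = -43.94°C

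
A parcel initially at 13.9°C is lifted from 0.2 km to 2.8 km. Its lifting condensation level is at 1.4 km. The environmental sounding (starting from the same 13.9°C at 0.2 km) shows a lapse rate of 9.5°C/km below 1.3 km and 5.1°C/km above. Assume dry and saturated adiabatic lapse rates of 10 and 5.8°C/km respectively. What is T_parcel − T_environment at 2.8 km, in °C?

-2.02°C (parcel cooler than environment)

Parcel:
  200 → 1400 m (dry, 10°C/km): ΔT = -10 × 1.2 = -12°C → T = 1.9°C
  1400 → 2800 m (saturated, 5.8°C/km): ΔT = -5.8 × 1.4 = -8.12°C → T = -6.22°C
Environment:
  200 → 1300 m (environment, lower layer, 9.5°C/km): ΔT = -9.5 × 1.1 = -10.45°C → T = 3.45°C
  1300 → 2800 m (environment, upper layer, 5.1°C/km): ΔT = -5.1 × 1.5 = -7.65°C → T = -4.2°C
T_parcel − T_env = -6.22 − (-4.2) = -2.02°C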